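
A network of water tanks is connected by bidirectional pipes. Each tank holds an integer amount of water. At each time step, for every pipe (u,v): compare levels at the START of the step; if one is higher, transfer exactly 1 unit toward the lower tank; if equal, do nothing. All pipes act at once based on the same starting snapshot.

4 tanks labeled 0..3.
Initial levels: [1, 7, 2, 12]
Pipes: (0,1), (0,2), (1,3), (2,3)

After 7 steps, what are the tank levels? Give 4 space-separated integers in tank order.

Answer: 6 6 5 5

Derivation:
Step 1: flows [1->0,2->0,3->1,3->2] -> levels [3 7 2 10]
Step 2: flows [1->0,0->2,3->1,3->2] -> levels [3 7 4 8]
Step 3: flows [1->0,2->0,3->1,3->2] -> levels [5 7 4 6]
Step 4: flows [1->0,0->2,1->3,3->2] -> levels [5 5 6 6]
Step 5: flows [0=1,2->0,3->1,2=3] -> levels [6 6 5 5]
Step 6: flows [0=1,0->2,1->3,2=3] -> levels [5 5 6 6]
  -> period-2 cycle: step 6 state = step 4 state
  -> state at step 7: (7-4) mod 2 = 1, same as step 5 -> [6 6 5 5]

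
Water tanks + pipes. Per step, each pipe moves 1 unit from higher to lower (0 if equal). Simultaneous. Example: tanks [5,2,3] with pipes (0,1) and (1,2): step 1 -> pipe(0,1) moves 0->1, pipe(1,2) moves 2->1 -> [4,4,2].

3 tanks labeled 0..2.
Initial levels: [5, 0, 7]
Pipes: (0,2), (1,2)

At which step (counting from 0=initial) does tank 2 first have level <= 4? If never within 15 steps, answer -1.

Answer: 3

Derivation:
Step 1: flows [2->0,2->1] -> levels [6 1 5]
Step 2: flows [0->2,2->1] -> levels [5 2 5]
Step 3: flows [0=2,2->1] -> levels [5 3 4]
Tank 2 first reaches <=4 at step 3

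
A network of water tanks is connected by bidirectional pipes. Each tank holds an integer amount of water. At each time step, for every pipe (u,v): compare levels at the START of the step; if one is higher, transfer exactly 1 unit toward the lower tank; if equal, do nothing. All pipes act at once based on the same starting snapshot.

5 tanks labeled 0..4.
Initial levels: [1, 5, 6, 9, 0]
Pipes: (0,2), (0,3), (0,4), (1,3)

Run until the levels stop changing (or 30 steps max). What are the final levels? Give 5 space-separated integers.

Answer: 3 4 4 6 4

Derivation:
Step 1: flows [2->0,3->0,0->4,3->1] -> levels [2 6 5 7 1]
Step 2: flows [2->0,3->0,0->4,3->1] -> levels [3 7 4 5 2]
Step 3: flows [2->0,3->0,0->4,1->3] -> levels [4 6 3 5 3]
Step 4: flows [0->2,3->0,0->4,1->3] -> levels [3 5 4 5 4]
Step 5: flows [2->0,3->0,4->0,1=3] -> levels [6 5 3 4 3]
Step 6: flows [0->2,0->3,0->4,1->3] -> levels [3 4 4 6 4]
Step 7: flows [2->0,3->0,4->0,3->1] -> levels [6 5 3 4 3]
  -> period-2 cycle: step 7 state = step 5 state; never stabilizes
  -> state at step 30: (30-5) mod 2 = 1, same as step 6 -> [3 4 4 6 4]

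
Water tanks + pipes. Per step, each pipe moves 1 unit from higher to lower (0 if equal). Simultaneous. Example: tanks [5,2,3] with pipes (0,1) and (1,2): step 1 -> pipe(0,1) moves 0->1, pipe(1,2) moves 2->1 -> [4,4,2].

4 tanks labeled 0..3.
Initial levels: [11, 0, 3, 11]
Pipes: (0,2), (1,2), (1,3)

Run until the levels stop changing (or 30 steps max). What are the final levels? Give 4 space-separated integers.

Step 1: flows [0->2,2->1,3->1] -> levels [10 2 3 10]
Step 2: flows [0->2,2->1,3->1] -> levels [9 4 3 9]
Step 3: flows [0->2,1->2,3->1] -> levels [8 4 5 8]
Step 4: flows [0->2,2->1,3->1] -> levels [7 6 5 7]
Step 5: flows [0->2,1->2,3->1] -> levels [6 6 7 6]
Step 6: flows [2->0,2->1,1=3] -> levels [7 7 5 6]
Step 7: flows [0->2,1->2,1->3] -> levels [6 5 7 7]
Step 8: flows [2->0,2->1,3->1] -> levels [7 7 5 6]
  -> period-2 cycle: step 8 state = step 6 state; never stabilizes
  -> state at step 30: (30-6) mod 2 = 0, same as step 6 -> [7 7 5 6]

Answer: 7 7 5 6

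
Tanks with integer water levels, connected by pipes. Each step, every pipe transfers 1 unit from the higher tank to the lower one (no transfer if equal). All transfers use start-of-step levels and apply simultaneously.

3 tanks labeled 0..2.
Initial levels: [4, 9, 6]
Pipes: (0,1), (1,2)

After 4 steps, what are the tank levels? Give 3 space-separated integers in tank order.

Step 1: flows [1->0,1->2] -> levels [5 7 7]
Step 2: flows [1->0,1=2] -> levels [6 6 7]
Step 3: flows [0=1,2->1] -> levels [6 7 6]
Step 4: flows [1->0,1->2] -> levels [7 5 7]

Answer: 7 5 7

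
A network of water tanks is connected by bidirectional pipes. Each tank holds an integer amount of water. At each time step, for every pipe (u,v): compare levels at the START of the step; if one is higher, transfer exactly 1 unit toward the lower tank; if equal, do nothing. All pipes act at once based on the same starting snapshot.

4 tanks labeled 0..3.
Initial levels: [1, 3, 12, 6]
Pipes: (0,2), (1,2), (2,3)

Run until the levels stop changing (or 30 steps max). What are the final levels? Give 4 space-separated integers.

Answer: 5 5 7 5

Derivation:
Step 1: flows [2->0,2->1,2->3] -> levels [2 4 9 7]
Step 2: flows [2->0,2->1,2->3] -> levels [3 5 6 8]
Step 3: flows [2->0,2->1,3->2] -> levels [4 6 5 7]
Step 4: flows [2->0,1->2,3->2] -> levels [5 5 6 6]
Step 5: flows [2->0,2->1,2=3] -> levels [6 6 4 6]
Step 6: flows [0->2,1->2,3->2] -> levels [5 5 7 5]
Step 7: flows [2->0,2->1,2->3] -> levels [6 6 4 6]
  -> period-2 cycle: step 7 state = step 5 state; never stabilizes
  -> state at step 30: (30-5) mod 2 = 1, same as step 6 -> [5 5 7 5]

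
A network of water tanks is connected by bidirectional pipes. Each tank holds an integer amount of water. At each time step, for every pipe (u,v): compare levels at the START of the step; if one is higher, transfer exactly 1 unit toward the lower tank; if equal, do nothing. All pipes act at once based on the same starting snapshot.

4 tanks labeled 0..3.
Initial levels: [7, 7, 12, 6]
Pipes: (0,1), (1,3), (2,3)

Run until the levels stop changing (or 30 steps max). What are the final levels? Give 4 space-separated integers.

Step 1: flows [0=1,1->3,2->3] -> levels [7 6 11 8]
Step 2: flows [0->1,3->1,2->3] -> levels [6 8 10 8]
Step 3: flows [1->0,1=3,2->3] -> levels [7 7 9 9]
Step 4: flows [0=1,3->1,2=3] -> levels [7 8 9 8]
Step 5: flows [1->0,1=3,2->3] -> levels [8 7 8 9]
Step 6: flows [0->1,3->1,3->2] -> levels [7 9 9 7]
Step 7: flows [1->0,1->3,2->3] -> levels [8 7 8 9]
  -> period-2 cycle: step 7 state = step 5 state; never stabilizes
  -> state at step 30: (30-5) mod 2 = 1, same as step 6 -> [7 9 9 7]

Answer: 7 9 9 7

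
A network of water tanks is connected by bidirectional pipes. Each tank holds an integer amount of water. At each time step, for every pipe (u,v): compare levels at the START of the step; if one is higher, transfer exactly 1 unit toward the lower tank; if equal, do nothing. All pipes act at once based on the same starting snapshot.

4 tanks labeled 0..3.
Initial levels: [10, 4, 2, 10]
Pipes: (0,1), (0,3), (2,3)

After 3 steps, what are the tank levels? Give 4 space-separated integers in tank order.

Answer: 7 7 5 7

Derivation:
Step 1: flows [0->1,0=3,3->2] -> levels [9 5 3 9]
Step 2: flows [0->1,0=3,3->2] -> levels [8 6 4 8]
Step 3: flows [0->1,0=3,3->2] -> levels [7 7 5 7]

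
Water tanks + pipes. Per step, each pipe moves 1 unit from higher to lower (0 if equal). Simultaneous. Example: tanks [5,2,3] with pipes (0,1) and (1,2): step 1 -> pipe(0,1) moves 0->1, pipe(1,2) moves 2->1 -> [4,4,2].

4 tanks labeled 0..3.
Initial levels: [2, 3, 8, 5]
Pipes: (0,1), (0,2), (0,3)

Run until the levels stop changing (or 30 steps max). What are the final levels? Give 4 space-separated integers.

Step 1: flows [1->0,2->0,3->0] -> levels [5 2 7 4]
Step 2: flows [0->1,2->0,0->3] -> levels [4 3 6 5]
Step 3: flows [0->1,2->0,3->0] -> levels [5 4 5 4]
Step 4: flows [0->1,0=2,0->3] -> levels [3 5 5 5]
Step 5: flows [1->0,2->0,3->0] -> levels [6 4 4 4]
Step 6: flows [0->1,0->2,0->3] -> levels [3 5 5 5]
  -> period-2 cycle: step 6 state = step 4 state; never stabilizes
  -> state at step 30: (30-4) mod 2 = 0, same as step 4 -> [3 5 5 5]

Answer: 3 5 5 5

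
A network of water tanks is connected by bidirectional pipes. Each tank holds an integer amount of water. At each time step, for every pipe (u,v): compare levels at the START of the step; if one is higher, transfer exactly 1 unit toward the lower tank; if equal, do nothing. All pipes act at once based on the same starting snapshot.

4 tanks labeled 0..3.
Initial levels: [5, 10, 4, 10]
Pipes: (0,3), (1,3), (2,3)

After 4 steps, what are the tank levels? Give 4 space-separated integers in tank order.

Answer: 7 7 7 8

Derivation:
Step 1: flows [3->0,1=3,3->2] -> levels [6 10 5 8]
Step 2: flows [3->0,1->3,3->2] -> levels [7 9 6 7]
Step 3: flows [0=3,1->3,3->2] -> levels [7 8 7 7]
Step 4: flows [0=3,1->3,2=3] -> levels [7 7 7 8]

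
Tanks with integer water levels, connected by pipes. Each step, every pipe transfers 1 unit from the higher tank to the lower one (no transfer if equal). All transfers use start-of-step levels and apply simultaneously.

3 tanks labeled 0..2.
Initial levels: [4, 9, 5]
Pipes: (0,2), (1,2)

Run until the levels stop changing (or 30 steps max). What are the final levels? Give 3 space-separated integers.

Step 1: flows [2->0,1->2] -> levels [5 8 5]
Step 2: flows [0=2,1->2] -> levels [5 7 6]
Step 3: flows [2->0,1->2] -> levels [6 6 6]
Step 4: flows [0=2,1=2] -> levels [6 6 6]
  -> stable (no change)

Answer: 6 6 6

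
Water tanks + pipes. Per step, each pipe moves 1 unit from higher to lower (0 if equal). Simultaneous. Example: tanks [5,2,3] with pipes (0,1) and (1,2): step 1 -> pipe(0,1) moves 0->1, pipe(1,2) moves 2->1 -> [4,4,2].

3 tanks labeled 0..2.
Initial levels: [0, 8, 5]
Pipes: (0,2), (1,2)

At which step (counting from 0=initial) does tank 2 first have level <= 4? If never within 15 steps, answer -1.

Step 1: flows [2->0,1->2] -> levels [1 7 5]
Step 2: flows [2->0,1->2] -> levels [2 6 5]
Step 3: flows [2->0,1->2] -> levels [3 5 5]
Step 4: flows [2->0,1=2] -> levels [4 5 4]
Tank 2 first reaches <=4 at step 4

Answer: 4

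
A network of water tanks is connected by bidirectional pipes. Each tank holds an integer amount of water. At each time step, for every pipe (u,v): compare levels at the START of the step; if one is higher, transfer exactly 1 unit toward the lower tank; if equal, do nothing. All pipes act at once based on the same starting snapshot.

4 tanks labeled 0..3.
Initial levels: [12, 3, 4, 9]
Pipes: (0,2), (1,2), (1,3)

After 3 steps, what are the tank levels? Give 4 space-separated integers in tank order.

Step 1: flows [0->2,2->1,3->1] -> levels [11 5 4 8]
Step 2: flows [0->2,1->2,3->1] -> levels [10 5 6 7]
Step 3: flows [0->2,2->1,3->1] -> levels [9 7 6 6]

Answer: 9 7 6 6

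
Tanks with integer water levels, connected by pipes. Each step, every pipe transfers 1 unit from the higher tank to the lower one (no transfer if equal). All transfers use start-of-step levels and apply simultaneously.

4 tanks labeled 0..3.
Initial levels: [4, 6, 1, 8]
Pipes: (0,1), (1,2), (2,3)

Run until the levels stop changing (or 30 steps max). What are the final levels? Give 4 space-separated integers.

Answer: 5 4 6 4

Derivation:
Step 1: flows [1->0,1->2,3->2] -> levels [5 4 3 7]
Step 2: flows [0->1,1->2,3->2] -> levels [4 4 5 6]
Step 3: flows [0=1,2->1,3->2] -> levels [4 5 5 5]
Step 4: flows [1->0,1=2,2=3] -> levels [5 4 5 5]
Step 5: flows [0->1,2->1,2=3] -> levels [4 6 4 5]
Step 6: flows [1->0,1->2,3->2] -> levels [5 4 6 4]
Step 7: flows [0->1,2->1,2->3] -> levels [4 6 4 5]
  -> period-2 cycle: step 7 state = step 5 state; never stabilizes
  -> state at step 30: (30-5) mod 2 = 1, same as step 6 -> [5 4 6 4]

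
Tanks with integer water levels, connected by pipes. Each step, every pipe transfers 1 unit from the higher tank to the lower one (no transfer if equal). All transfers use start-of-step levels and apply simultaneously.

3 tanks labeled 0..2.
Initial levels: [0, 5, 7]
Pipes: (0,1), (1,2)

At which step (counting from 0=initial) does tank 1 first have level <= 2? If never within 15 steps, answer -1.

Step 1: flows [1->0,2->1] -> levels [1 5 6]
Step 2: flows [1->0,2->1] -> levels [2 5 5]
Step 3: flows [1->0,1=2] -> levels [3 4 5]
Step 4: flows [1->0,2->1] -> levels [4 4 4]
Step 5: flows [0=1,1=2] -> levels [4 4 4]
  -> stable; tank 1 stays at 4 > 2
Tank 1 never reaches <=2 within 15 steps

Answer: -1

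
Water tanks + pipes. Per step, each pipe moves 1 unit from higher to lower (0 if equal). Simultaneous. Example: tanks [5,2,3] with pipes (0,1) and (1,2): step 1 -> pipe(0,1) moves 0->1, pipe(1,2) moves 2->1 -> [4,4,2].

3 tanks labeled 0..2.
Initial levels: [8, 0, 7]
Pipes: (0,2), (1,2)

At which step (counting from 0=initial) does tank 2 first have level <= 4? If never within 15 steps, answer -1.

Answer: -1

Derivation:
Step 1: flows [0->2,2->1] -> levels [7 1 7]
Step 2: flows [0=2,2->1] -> levels [7 2 6]
Step 3: flows [0->2,2->1] -> levels [6 3 6]
Step 4: flows [0=2,2->1] -> levels [6 4 5]
Step 5: flows [0->2,2->1] -> levels [5 5 5]
Step 6: flows [0=2,1=2] -> levels [5 5 5]
  -> stable; tank 2 stays at 5 > 4
Tank 2 never reaches <=4 within 15 steps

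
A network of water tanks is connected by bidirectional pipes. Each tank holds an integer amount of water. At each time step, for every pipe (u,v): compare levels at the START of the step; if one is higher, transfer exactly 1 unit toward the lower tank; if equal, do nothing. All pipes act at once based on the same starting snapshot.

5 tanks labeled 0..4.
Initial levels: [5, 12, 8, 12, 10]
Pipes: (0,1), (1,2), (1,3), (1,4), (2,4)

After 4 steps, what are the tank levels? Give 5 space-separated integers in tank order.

Step 1: flows [1->0,1->2,1=3,1->4,4->2] -> levels [6 9 10 12 10]
Step 2: flows [1->0,2->1,3->1,4->1,2=4] -> levels [7 11 9 11 9]
Step 3: flows [1->0,1->2,1=3,1->4,2=4] -> levels [8 8 10 11 10]
Step 4: flows [0=1,2->1,3->1,4->1,2=4] -> levels [8 11 9 10 9]

Answer: 8 11 9 10 9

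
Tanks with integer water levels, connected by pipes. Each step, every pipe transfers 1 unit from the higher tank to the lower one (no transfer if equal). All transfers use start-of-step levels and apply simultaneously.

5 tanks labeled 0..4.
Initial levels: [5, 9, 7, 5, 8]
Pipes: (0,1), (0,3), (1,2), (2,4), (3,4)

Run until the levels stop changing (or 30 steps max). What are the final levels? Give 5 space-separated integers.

Answer: 8 6 6 6 8

Derivation:
Step 1: flows [1->0,0=3,1->2,4->2,4->3] -> levels [6 7 9 6 6]
Step 2: flows [1->0,0=3,2->1,2->4,3=4] -> levels [7 7 7 6 7]
Step 3: flows [0=1,0->3,1=2,2=4,4->3] -> levels [6 7 7 8 6]
Step 4: flows [1->0,3->0,1=2,2->4,3->4] -> levels [8 6 6 6 8]
Step 5: flows [0->1,0->3,1=2,4->2,4->3] -> levels [6 7 7 8 6]
  -> period-2 cycle: step 5 state = step 3 state; never stabilizes
  -> state at step 30: (30-3) mod 2 = 1, same as step 4 -> [8 6 6 6 8]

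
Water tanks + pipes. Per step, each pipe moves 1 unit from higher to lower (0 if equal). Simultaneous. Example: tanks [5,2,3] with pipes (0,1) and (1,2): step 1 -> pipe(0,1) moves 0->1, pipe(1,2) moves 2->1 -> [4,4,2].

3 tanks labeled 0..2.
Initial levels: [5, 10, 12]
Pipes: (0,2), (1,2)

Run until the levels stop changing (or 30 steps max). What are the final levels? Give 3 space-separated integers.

Answer: 9 9 9

Derivation:
Step 1: flows [2->0,2->1] -> levels [6 11 10]
Step 2: flows [2->0,1->2] -> levels [7 10 10]
Step 3: flows [2->0,1=2] -> levels [8 10 9]
Step 4: flows [2->0,1->2] -> levels [9 9 9]
Step 5: flows [0=2,1=2] -> levels [9 9 9]
  -> stable (no change)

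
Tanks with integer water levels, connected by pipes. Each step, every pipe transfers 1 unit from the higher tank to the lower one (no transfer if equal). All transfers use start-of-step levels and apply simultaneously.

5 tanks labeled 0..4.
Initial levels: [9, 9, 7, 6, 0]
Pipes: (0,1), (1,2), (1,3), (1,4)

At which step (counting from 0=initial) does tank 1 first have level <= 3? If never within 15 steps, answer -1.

Answer: -1

Derivation:
Step 1: flows [0=1,1->2,1->3,1->4] -> levels [9 6 8 7 1]
Step 2: flows [0->1,2->1,3->1,1->4] -> levels [8 8 7 6 2]
Step 3: flows [0=1,1->2,1->3,1->4] -> levels [8 5 8 7 3]
Step 4: flows [0->1,2->1,3->1,1->4] -> levels [7 7 7 6 4]
Step 5: flows [0=1,1=2,1->3,1->4] -> levels [7 5 7 7 5]
Step 6: flows [0->1,2->1,3->1,1=4] -> levels [6 8 6 6 5]
Step 7: flows [1->0,1->2,1->3,1->4] -> levels [7 4 7 7 6]
Step 8: flows [0->1,2->1,3->1,4->1] -> levels [6 8 6 6 5]
  -> period-2 cycle (repeats step 6); tank 1 never drops to <=3
Tank 1 never reaches <=3 within 15 steps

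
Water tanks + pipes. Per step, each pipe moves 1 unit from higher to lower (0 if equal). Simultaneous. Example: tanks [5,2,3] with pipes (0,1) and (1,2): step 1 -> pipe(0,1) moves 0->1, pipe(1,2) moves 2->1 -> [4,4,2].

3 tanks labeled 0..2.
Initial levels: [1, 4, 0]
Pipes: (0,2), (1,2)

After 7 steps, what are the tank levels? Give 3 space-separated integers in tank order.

Answer: 2 2 1

Derivation:
Step 1: flows [0->2,1->2] -> levels [0 3 2]
Step 2: flows [2->0,1->2] -> levels [1 2 2]
Step 3: flows [2->0,1=2] -> levels [2 2 1]
Step 4: flows [0->2,1->2] -> levels [1 1 3]
Step 5: flows [2->0,2->1] -> levels [2 2 1]
  -> period-2 cycle: step 5 state = step 3 state
  -> state at step 7: (7-3) mod 2 = 0, same as step 3 -> [2 2 1]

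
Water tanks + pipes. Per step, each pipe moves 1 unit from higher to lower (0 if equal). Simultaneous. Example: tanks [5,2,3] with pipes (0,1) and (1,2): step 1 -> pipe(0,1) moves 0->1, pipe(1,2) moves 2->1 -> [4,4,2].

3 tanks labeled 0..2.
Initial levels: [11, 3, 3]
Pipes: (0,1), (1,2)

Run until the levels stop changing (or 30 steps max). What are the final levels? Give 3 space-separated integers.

Answer: 6 5 6

Derivation:
Step 1: flows [0->1,1=2] -> levels [10 4 3]
Step 2: flows [0->1,1->2] -> levels [9 4 4]
Step 3: flows [0->1,1=2] -> levels [8 5 4]
Step 4: flows [0->1,1->2] -> levels [7 5 5]
Step 5: flows [0->1,1=2] -> levels [6 6 5]
Step 6: flows [0=1,1->2] -> levels [6 5 6]
Step 7: flows [0->1,2->1] -> levels [5 7 5]
Step 8: flows [1->0,1->2] -> levels [6 5 6]
  -> period-2 cycle: step 8 state = step 6 state; never stabilizes
  -> state at step 30: (30-6) mod 2 = 0, same as step 6 -> [6 5 6]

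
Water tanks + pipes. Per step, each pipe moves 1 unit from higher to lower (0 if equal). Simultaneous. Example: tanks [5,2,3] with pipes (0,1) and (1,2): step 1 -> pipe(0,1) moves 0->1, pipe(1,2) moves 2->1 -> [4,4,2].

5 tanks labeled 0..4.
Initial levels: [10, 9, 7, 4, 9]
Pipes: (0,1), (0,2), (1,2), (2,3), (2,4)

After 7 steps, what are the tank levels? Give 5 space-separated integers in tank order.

Answer: 8 8 9 6 8

Derivation:
Step 1: flows [0->1,0->2,1->2,2->3,4->2] -> levels [8 9 9 5 8]
Step 2: flows [1->0,2->0,1=2,2->3,2->4] -> levels [10 8 6 6 9]
Step 3: flows [0->1,0->2,1->2,2=3,4->2] -> levels [8 8 9 6 8]
Step 4: flows [0=1,2->0,2->1,2->3,2->4] -> levels [9 9 5 7 9]
Step 5: flows [0=1,0->2,1->2,3->2,4->2] -> levels [8 8 9 6 8]
  -> period-2 cycle: step 5 state = step 3 state
  -> state at step 7: (7-3) mod 2 = 0, same as step 3 -> [8 8 9 6 8]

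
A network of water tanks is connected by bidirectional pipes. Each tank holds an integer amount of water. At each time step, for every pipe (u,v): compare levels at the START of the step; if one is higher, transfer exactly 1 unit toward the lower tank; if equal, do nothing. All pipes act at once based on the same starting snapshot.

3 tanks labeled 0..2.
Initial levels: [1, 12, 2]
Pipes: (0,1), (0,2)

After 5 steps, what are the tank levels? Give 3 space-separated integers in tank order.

Step 1: flows [1->0,2->0] -> levels [3 11 1]
Step 2: flows [1->0,0->2] -> levels [3 10 2]
Step 3: flows [1->0,0->2] -> levels [3 9 3]
Step 4: flows [1->0,0=2] -> levels [4 8 3]
Step 5: flows [1->0,0->2] -> levels [4 7 4]

Answer: 4 7 4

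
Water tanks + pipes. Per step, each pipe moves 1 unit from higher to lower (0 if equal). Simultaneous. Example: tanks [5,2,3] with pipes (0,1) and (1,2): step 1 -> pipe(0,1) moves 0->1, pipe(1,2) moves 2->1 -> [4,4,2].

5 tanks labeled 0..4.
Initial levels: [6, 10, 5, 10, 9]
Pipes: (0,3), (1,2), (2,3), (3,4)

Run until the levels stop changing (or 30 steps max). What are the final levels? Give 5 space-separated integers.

Answer: 8 8 8 8 8

Derivation:
Step 1: flows [3->0,1->2,3->2,3->4] -> levels [7 9 7 7 10]
Step 2: flows [0=3,1->2,2=3,4->3] -> levels [7 8 8 8 9]
Step 3: flows [3->0,1=2,2=3,4->3] -> levels [8 8 8 8 8]
Step 4: flows [0=3,1=2,2=3,3=4] -> levels [8 8 8 8 8]
  -> stable (no change)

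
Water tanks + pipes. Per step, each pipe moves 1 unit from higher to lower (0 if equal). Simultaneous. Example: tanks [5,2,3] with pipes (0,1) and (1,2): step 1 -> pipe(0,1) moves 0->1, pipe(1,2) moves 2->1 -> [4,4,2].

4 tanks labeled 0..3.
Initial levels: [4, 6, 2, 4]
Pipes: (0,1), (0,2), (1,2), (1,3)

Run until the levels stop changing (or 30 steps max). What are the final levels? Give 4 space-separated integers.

Step 1: flows [1->0,0->2,1->2,1->3] -> levels [4 3 4 5]
Step 2: flows [0->1,0=2,2->1,3->1] -> levels [3 6 3 4]
Step 3: flows [1->0,0=2,1->2,1->3] -> levels [4 3 4 5]
  -> period-2 cycle: step 3 state = step 1 state; never stabilizes
  -> state at step 30: (30-1) mod 2 = 1, same as step 2 -> [3 6 3 4]

Answer: 3 6 3 4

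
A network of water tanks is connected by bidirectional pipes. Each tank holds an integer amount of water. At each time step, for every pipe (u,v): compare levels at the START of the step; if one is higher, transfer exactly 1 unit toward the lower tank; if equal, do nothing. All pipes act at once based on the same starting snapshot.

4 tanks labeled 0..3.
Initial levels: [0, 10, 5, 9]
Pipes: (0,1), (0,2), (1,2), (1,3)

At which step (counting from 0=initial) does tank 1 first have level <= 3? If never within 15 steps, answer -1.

Step 1: flows [1->0,2->0,1->2,1->3] -> levels [2 7 5 10]
Step 2: flows [1->0,2->0,1->2,3->1] -> levels [4 6 5 9]
Step 3: flows [1->0,2->0,1->2,3->1] -> levels [6 5 5 8]
Step 4: flows [0->1,0->2,1=2,3->1] -> levels [4 7 6 7]
Step 5: flows [1->0,2->0,1->2,1=3] -> levels [6 5 6 7]
Step 6: flows [0->1,0=2,2->1,3->1] -> levels [5 8 5 6]
Step 7: flows [1->0,0=2,1->2,1->3] -> levels [6 5 6 7]
  -> period-2 cycle (repeats step 5); tank 1 never drops to <=3
Tank 1 never reaches <=3 within 15 steps

Answer: -1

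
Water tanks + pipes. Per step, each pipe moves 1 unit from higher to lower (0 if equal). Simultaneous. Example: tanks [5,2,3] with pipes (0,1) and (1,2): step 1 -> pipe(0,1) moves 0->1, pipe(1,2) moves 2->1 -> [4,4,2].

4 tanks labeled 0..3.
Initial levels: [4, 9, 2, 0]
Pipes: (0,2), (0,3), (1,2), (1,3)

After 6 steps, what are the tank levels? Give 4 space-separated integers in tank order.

Answer: 4 5 3 3

Derivation:
Step 1: flows [0->2,0->3,1->2,1->3] -> levels [2 7 4 2]
Step 2: flows [2->0,0=3,1->2,1->3] -> levels [3 5 4 3]
Step 3: flows [2->0,0=3,1->2,1->3] -> levels [4 3 4 4]
Step 4: flows [0=2,0=3,2->1,3->1] -> levels [4 5 3 3]
Step 5: flows [0->2,0->3,1->2,1->3] -> levels [2 3 5 5]
Step 6: flows [2->0,3->0,2->1,3->1] -> levels [4 5 3 3]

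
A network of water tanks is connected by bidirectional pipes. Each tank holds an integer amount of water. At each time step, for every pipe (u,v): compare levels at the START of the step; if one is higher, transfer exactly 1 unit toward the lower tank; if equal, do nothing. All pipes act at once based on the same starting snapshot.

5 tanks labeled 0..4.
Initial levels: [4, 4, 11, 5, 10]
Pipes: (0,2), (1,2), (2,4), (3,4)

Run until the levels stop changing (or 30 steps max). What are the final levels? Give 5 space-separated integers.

Answer: 6 6 8 8 6

Derivation:
Step 1: flows [2->0,2->1,2->4,4->3] -> levels [5 5 8 6 10]
Step 2: flows [2->0,2->1,4->2,4->3] -> levels [6 6 7 7 8]
Step 3: flows [2->0,2->1,4->2,4->3] -> levels [7 7 6 8 6]
Step 4: flows [0->2,1->2,2=4,3->4] -> levels [6 6 8 7 7]
Step 5: flows [2->0,2->1,2->4,3=4] -> levels [7 7 5 7 8]
Step 6: flows [0->2,1->2,4->2,4->3] -> levels [6 6 8 8 6]
Step 7: flows [2->0,2->1,2->4,3->4] -> levels [7 7 5 7 8]
  -> period-2 cycle: step 7 state = step 5 state; never stabilizes
  -> state at step 30: (30-5) mod 2 = 1, same as step 6 -> [6 6 8 8 6]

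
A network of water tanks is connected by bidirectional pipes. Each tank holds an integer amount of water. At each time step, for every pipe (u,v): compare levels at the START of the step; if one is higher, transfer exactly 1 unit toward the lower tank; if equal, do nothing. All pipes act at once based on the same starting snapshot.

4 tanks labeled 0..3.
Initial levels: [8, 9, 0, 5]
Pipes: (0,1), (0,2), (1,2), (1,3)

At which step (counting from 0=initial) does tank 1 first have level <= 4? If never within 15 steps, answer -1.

Step 1: flows [1->0,0->2,1->2,1->3] -> levels [8 6 2 6]
Step 2: flows [0->1,0->2,1->2,1=3] -> levels [6 6 4 6]
Step 3: flows [0=1,0->2,1->2,1=3] -> levels [5 5 6 6]
Step 4: flows [0=1,2->0,2->1,3->1] -> levels [6 7 4 5]
Step 5: flows [1->0,0->2,1->2,1->3] -> levels [6 4 6 6]
Tank 1 first reaches <=4 at step 5

Answer: 5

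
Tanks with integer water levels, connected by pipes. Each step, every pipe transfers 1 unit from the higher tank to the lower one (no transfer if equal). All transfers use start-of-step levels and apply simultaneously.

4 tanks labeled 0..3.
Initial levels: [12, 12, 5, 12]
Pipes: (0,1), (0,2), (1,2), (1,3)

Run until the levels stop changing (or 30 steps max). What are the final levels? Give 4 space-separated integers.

Step 1: flows [0=1,0->2,1->2,1=3] -> levels [11 11 7 12]
Step 2: flows [0=1,0->2,1->2,3->1] -> levels [10 11 9 11]
Step 3: flows [1->0,0->2,1->2,1=3] -> levels [10 9 11 11]
Step 4: flows [0->1,2->0,2->1,3->1] -> levels [10 12 9 10]
Step 5: flows [1->0,0->2,1->2,1->3] -> levels [10 9 11 11]
  -> period-2 cycle: step 5 state = step 3 state; never stabilizes
  -> state at step 30: (30-3) mod 2 = 1, same as step 4 -> [10 12 9 10]

Answer: 10 12 9 10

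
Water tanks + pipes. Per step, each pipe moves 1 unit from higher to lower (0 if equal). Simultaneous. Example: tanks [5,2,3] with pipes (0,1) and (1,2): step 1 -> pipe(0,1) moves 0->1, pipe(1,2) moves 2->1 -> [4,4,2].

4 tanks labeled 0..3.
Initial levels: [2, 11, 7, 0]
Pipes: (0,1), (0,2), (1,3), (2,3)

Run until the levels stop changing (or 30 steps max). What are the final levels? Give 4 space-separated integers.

Answer: 4 5 5 6

Derivation:
Step 1: flows [1->0,2->0,1->3,2->3] -> levels [4 9 5 2]
Step 2: flows [1->0,2->0,1->3,2->3] -> levels [6 7 3 4]
Step 3: flows [1->0,0->2,1->3,3->2] -> levels [6 5 5 4]
Step 4: flows [0->1,0->2,1->3,2->3] -> levels [4 5 5 6]
Step 5: flows [1->0,2->0,3->1,3->2] -> levels [6 5 5 4]
  -> period-2 cycle: step 5 state = step 3 state; never stabilizes
  -> state at step 30: (30-3) mod 2 = 1, same as step 4 -> [4 5 5 6]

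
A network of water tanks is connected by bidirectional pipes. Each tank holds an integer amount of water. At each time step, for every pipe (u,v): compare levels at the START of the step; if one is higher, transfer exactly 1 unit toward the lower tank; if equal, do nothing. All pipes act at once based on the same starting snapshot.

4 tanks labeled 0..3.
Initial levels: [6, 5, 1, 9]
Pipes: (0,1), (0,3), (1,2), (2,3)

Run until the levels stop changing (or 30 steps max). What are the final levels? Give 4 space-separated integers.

Answer: 6 4 7 4

Derivation:
Step 1: flows [0->1,3->0,1->2,3->2] -> levels [6 5 3 7]
Step 2: flows [0->1,3->0,1->2,3->2] -> levels [6 5 5 5]
Step 3: flows [0->1,0->3,1=2,2=3] -> levels [4 6 5 6]
Step 4: flows [1->0,3->0,1->2,3->2] -> levels [6 4 7 4]
Step 5: flows [0->1,0->3,2->1,2->3] -> levels [4 6 5 6]
  -> period-2 cycle: step 5 state = step 3 state; never stabilizes
  -> state at step 30: (30-3) mod 2 = 1, same as step 4 -> [6 4 7 4]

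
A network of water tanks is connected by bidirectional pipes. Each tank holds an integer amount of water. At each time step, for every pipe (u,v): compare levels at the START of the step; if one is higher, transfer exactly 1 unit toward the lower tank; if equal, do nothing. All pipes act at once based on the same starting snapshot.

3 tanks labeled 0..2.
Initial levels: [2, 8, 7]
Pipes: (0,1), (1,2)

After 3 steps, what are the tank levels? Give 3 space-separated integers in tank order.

Answer: 5 6 6

Derivation:
Step 1: flows [1->0,1->2] -> levels [3 6 8]
Step 2: flows [1->0,2->1] -> levels [4 6 7]
Step 3: flows [1->0,2->1] -> levels [5 6 6]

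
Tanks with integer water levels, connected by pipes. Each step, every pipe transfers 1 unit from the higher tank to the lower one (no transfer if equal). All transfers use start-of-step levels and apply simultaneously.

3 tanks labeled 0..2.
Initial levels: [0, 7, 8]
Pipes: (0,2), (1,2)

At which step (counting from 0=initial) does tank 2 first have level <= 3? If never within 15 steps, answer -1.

Step 1: flows [2->0,2->1] -> levels [1 8 6]
Step 2: flows [2->0,1->2] -> levels [2 7 6]
Step 3: flows [2->0,1->2] -> levels [3 6 6]
Step 4: flows [2->0,1=2] -> levels [4 6 5]
Step 5: flows [2->0,1->2] -> levels [5 5 5]
Step 6: flows [0=2,1=2] -> levels [5 5 5]
  -> stable; tank 2 stays at 5 > 3
Tank 2 never reaches <=3 within 15 steps

Answer: -1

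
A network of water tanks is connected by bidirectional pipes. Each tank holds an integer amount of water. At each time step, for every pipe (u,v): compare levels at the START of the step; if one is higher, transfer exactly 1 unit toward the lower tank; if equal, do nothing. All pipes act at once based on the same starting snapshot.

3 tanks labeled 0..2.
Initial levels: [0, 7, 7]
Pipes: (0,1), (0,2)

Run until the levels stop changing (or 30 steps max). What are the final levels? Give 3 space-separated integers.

Step 1: flows [1->0,2->0] -> levels [2 6 6]
Step 2: flows [1->0,2->0] -> levels [4 5 5]
Step 3: flows [1->0,2->0] -> levels [6 4 4]
Step 4: flows [0->1,0->2] -> levels [4 5 5]
  -> period-2 cycle: step 4 state = step 2 state; never stabilizes
  -> state at step 30: (30-2) mod 2 = 0, same as step 2 -> [4 5 5]

Answer: 4 5 5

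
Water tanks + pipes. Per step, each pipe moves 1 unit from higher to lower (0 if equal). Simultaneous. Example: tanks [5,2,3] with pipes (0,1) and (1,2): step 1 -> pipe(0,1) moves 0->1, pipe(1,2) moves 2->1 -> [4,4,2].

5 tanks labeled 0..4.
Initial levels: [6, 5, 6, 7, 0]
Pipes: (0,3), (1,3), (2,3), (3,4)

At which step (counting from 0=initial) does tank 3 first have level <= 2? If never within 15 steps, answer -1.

Step 1: flows [3->0,3->1,3->2,3->4] -> levels [7 6 7 3 1]
Step 2: flows [0->3,1->3,2->3,3->4] -> levels [6 5 6 5 2]
Step 3: flows [0->3,1=3,2->3,3->4] -> levels [5 5 5 6 3]
Step 4: flows [3->0,3->1,3->2,3->4] -> levels [6 6 6 2 4]
Tank 3 first reaches <=2 at step 4

Answer: 4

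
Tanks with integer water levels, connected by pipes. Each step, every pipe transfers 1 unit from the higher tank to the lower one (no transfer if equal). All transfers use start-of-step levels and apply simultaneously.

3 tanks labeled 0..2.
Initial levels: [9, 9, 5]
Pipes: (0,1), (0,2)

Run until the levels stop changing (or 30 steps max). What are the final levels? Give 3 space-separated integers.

Answer: 9 7 7

Derivation:
Step 1: flows [0=1,0->2] -> levels [8 9 6]
Step 2: flows [1->0,0->2] -> levels [8 8 7]
Step 3: flows [0=1,0->2] -> levels [7 8 8]
Step 4: flows [1->0,2->0] -> levels [9 7 7]
Step 5: flows [0->1,0->2] -> levels [7 8 8]
  -> period-2 cycle: step 5 state = step 3 state; never stabilizes
  -> state at step 30: (30-3) mod 2 = 1, same as step 4 -> [9 7 7]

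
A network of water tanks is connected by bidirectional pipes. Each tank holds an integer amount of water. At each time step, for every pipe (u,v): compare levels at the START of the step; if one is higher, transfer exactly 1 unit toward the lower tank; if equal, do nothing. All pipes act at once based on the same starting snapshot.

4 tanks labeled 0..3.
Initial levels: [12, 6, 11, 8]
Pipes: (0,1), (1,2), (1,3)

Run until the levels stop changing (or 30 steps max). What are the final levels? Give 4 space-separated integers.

Step 1: flows [0->1,2->1,3->1] -> levels [11 9 10 7]
Step 2: flows [0->1,2->1,1->3] -> levels [10 10 9 8]
Step 3: flows [0=1,1->2,1->3] -> levels [10 8 10 9]
Step 4: flows [0->1,2->1,3->1] -> levels [9 11 9 8]
Step 5: flows [1->0,1->2,1->3] -> levels [10 8 10 9]
  -> period-2 cycle: step 5 state = step 3 state; never stabilizes
  -> state at step 30: (30-3) mod 2 = 1, same as step 4 -> [9 11 9 8]

Answer: 9 11 9 8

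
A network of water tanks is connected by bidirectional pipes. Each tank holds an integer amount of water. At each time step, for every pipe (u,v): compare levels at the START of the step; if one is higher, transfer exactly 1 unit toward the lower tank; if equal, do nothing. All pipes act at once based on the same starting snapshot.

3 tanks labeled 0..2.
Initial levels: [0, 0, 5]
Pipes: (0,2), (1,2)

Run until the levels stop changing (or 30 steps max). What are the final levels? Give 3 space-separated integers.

Answer: 2 2 1

Derivation:
Step 1: flows [2->0,2->1] -> levels [1 1 3]
Step 2: flows [2->0,2->1] -> levels [2 2 1]
Step 3: flows [0->2,1->2] -> levels [1 1 3]
  -> period-2 cycle: step 3 state = step 1 state; never stabilizes
  -> state at step 30: (30-1) mod 2 = 1, same as step 2 -> [2 2 1]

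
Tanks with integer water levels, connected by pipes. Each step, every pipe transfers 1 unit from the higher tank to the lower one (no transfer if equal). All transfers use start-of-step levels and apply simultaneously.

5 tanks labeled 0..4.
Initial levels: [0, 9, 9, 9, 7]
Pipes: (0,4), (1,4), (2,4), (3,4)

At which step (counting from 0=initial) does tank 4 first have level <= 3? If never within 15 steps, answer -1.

Answer: -1

Derivation:
Step 1: flows [4->0,1->4,2->4,3->4] -> levels [1 8 8 8 9]
Step 2: flows [4->0,4->1,4->2,4->3] -> levels [2 9 9 9 5]
Step 3: flows [4->0,1->4,2->4,3->4] -> levels [3 8 8 8 7]
Step 4: flows [4->0,1->4,2->4,3->4] -> levels [4 7 7 7 9]
Step 5: flows [4->0,4->1,4->2,4->3] -> levels [5 8 8 8 5]
Step 6: flows [0=4,1->4,2->4,3->4] -> levels [5 7 7 7 8]
Step 7: flows [4->0,4->1,4->2,4->3] -> levels [6 8 8 8 4]
Step 8: flows [0->4,1->4,2->4,3->4] -> levels [5 7 7 7 8]
  -> period-2 cycle (repeats step 6); tank 4 never drops to <=3
Tank 4 never reaches <=3 within 15 steps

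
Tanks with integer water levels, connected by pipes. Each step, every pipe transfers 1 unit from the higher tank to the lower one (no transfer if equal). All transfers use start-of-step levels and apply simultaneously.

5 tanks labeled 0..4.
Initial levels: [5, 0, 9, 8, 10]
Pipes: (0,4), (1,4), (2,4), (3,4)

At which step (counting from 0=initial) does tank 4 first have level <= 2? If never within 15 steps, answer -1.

Answer: -1

Derivation:
Step 1: flows [4->0,4->1,4->2,4->3] -> levels [6 1 10 9 6]
Step 2: flows [0=4,4->1,2->4,3->4] -> levels [6 2 9 8 7]
Step 3: flows [4->0,4->1,2->4,3->4] -> levels [7 3 8 7 7]
Step 4: flows [0=4,4->1,2->4,3=4] -> levels [7 4 7 7 7]
Step 5: flows [0=4,4->1,2=4,3=4] -> levels [7 5 7 7 6]
Step 6: flows [0->4,4->1,2->4,3->4] -> levels [6 6 6 6 8]
Step 7: flows [4->0,4->1,4->2,4->3] -> levels [7 7 7 7 4]
Step 8: flows [0->4,1->4,2->4,3->4] -> levels [6 6 6 6 8]
  -> period-2 cycle (repeats step 6); tank 4 never drops to <=2
Tank 4 never reaches <=2 within 15 steps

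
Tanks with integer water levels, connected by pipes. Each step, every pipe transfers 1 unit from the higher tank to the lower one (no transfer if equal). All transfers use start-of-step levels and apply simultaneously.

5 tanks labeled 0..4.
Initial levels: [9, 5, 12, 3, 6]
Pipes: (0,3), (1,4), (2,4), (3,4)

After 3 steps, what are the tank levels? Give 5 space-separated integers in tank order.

Step 1: flows [0->3,4->1,2->4,4->3] -> levels [8 6 11 5 5]
Step 2: flows [0->3,1->4,2->4,3=4] -> levels [7 5 10 6 7]
Step 3: flows [0->3,4->1,2->4,4->3] -> levels [6 6 9 8 6]

Answer: 6 6 9 8 6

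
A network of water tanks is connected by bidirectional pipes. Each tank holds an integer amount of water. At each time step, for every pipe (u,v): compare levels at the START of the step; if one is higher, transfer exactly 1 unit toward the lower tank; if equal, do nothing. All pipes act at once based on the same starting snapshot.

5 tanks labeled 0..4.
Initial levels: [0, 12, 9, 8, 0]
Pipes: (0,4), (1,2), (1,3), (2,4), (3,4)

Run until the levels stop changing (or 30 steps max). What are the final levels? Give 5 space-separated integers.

Answer: 6 5 7 7 4

Derivation:
Step 1: flows [0=4,1->2,1->3,2->4,3->4] -> levels [0 10 9 8 2]
Step 2: flows [4->0,1->2,1->3,2->4,3->4] -> levels [1 8 9 8 3]
Step 3: flows [4->0,2->1,1=3,2->4,3->4] -> levels [2 9 7 7 4]
Step 4: flows [4->0,1->2,1->3,2->4,3->4] -> levels [3 7 7 7 5]
Step 5: flows [4->0,1=2,1=3,2->4,3->4] -> levels [4 7 6 6 6]
Step 6: flows [4->0,1->2,1->3,2=4,3=4] -> levels [5 5 7 7 5]
Step 7: flows [0=4,2->1,3->1,2->4,3->4] -> levels [5 7 5 5 7]
Step 8: flows [4->0,1->2,1->3,4->2,4->3] -> levels [6 5 7 7 4]
Step 9: flows [0->4,2->1,3->1,2->4,3->4] -> levels [5 7 5 5 7]
  -> period-2 cycle: step 9 state = step 7 state; never stabilizes
  -> state at step 30: (30-7) mod 2 = 1, same as step 8 -> [6 5 7 7 4]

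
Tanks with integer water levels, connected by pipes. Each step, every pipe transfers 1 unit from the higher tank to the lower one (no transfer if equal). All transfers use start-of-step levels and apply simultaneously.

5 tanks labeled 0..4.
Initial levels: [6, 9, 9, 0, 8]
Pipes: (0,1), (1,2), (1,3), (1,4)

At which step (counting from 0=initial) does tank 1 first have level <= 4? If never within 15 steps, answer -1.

Answer: 5

Derivation:
Step 1: flows [1->0,1=2,1->3,1->4] -> levels [7 6 9 1 9]
Step 2: flows [0->1,2->1,1->3,4->1] -> levels [6 8 8 2 8]
Step 3: flows [1->0,1=2,1->3,1=4] -> levels [7 6 8 3 8]
Step 4: flows [0->1,2->1,1->3,4->1] -> levels [6 8 7 4 7]
Step 5: flows [1->0,1->2,1->3,1->4] -> levels [7 4 8 5 8]
Tank 1 first reaches <=4 at step 5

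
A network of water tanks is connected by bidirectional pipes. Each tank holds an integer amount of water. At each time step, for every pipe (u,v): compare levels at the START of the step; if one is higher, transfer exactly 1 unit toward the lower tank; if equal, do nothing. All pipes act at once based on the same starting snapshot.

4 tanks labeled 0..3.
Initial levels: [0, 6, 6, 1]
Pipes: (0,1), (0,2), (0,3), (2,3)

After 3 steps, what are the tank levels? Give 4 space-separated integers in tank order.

Step 1: flows [1->0,2->0,3->0,2->3] -> levels [3 5 4 1]
Step 2: flows [1->0,2->0,0->3,2->3] -> levels [4 4 2 3]
Step 3: flows [0=1,0->2,0->3,3->2] -> levels [2 4 4 3]

Answer: 2 4 4 3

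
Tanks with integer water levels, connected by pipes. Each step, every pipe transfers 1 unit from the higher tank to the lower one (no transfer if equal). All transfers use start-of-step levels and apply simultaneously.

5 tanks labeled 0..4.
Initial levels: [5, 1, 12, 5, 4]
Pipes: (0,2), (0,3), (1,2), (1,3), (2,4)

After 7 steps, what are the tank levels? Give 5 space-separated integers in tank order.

Answer: 5 5 5 6 6

Derivation:
Step 1: flows [2->0,0=3,2->1,3->1,2->4] -> levels [6 3 9 4 5]
Step 2: flows [2->0,0->3,2->1,3->1,2->4] -> levels [6 5 6 4 6]
Step 3: flows [0=2,0->3,2->1,1->3,2=4] -> levels [5 5 5 6 6]
Step 4: flows [0=2,3->0,1=2,3->1,4->2] -> levels [6 6 6 4 5]
Step 5: flows [0=2,0->3,1=2,1->3,2->4] -> levels [5 5 5 6 6]
  -> period-2 cycle: step 5 state = step 3 state
  -> state at step 7: (7-3) mod 2 = 0, same as step 3 -> [5 5 5 6 6]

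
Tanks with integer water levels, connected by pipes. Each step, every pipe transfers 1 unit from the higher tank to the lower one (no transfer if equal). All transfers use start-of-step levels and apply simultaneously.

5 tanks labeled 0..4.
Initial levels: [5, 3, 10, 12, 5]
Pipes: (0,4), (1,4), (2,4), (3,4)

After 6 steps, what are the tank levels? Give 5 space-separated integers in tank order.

Step 1: flows [0=4,4->1,2->4,3->4] -> levels [5 4 9 11 6]
Step 2: flows [4->0,4->1,2->4,3->4] -> levels [6 5 8 10 6]
Step 3: flows [0=4,4->1,2->4,3->4] -> levels [6 6 7 9 7]
Step 4: flows [4->0,4->1,2=4,3->4] -> levels [7 7 7 8 6]
Step 5: flows [0->4,1->4,2->4,3->4] -> levels [6 6 6 7 10]
Step 6: flows [4->0,4->1,4->2,4->3] -> levels [7 7 7 8 6]

Answer: 7 7 7 8 6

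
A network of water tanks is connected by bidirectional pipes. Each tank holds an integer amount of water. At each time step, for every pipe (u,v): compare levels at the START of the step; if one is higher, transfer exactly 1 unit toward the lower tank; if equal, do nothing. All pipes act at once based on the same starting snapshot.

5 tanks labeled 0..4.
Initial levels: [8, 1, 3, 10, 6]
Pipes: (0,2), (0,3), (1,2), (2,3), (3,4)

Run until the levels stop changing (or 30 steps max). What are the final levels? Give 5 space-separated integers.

Step 1: flows [0->2,3->0,2->1,3->2,3->4] -> levels [8 2 4 7 7]
Step 2: flows [0->2,0->3,2->1,3->2,3=4] -> levels [6 3 5 7 7]
Step 3: flows [0->2,3->0,2->1,3->2,3=4] -> levels [6 4 6 5 7]
Step 4: flows [0=2,0->3,2->1,2->3,4->3] -> levels [5 5 4 8 6]
Step 5: flows [0->2,3->0,1->2,3->2,3->4] -> levels [5 4 7 5 7]
Step 6: flows [2->0,0=3,2->1,2->3,4->3] -> levels [6 5 4 7 6]
Step 7: flows [0->2,3->0,1->2,3->2,3->4] -> levels [6 4 7 4 7]
Step 8: flows [2->0,0->3,2->1,2->3,4->3] -> levels [6 5 4 7 6]
  -> period-2 cycle: step 8 state = step 6 state; never stabilizes
  -> state at step 30: (30-6) mod 2 = 0, same as step 6 -> [6 5 4 7 6]

Answer: 6 5 4 7 6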